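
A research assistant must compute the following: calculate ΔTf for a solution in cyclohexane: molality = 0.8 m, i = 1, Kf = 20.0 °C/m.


ΔTf = Kf × m × i
= 20.0 × 0.8 × 1
= 16.0 °C

16.0 °C


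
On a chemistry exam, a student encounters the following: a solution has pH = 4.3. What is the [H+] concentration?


[H+] = 10^(-pH) = 10^(-4.3)
= 5.01×10^-5 M

5.01×10^-5 M


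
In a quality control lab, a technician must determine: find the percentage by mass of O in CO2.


M(CO2) = 1×12.01 + 2×16.0 = 44.01 g/mol
Mass of O = 2 × 16.0 = 32.00 g/mol
% O = 32.00/44.01 × 100 = 72.71%

72.71%


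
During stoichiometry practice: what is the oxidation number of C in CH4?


x + 4(+1) = 0, so x = -4
Oxidation number: -4

-4


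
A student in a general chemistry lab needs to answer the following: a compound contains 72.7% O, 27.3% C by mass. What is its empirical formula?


Assume 100 g sample. Moles of each element:
  O: 72.7/16.0 = 4.544 mol
  C: 27.3/12.01 = 2.273 mol
Divide by smallest (2.273):
  O: 4.544/2.273 = 2.0
  C: 2.273/2.273 = 1.0
Empirical formula: CO2

CO2


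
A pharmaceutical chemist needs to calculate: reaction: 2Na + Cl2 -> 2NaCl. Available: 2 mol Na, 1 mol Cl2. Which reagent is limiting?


Mole ratio available / coefficient:
  Na: 2/2 = 1.000
  Cl2: 1/1 = 1.000
Smaller ratio is limiting.

neither (stoichiometric); Na and Cl2 are fully consumed


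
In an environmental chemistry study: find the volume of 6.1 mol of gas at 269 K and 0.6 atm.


PV = nRT  (R = 0.08206 L·atm/(mol·K))
V = nRT/P = 6.1×0.08206×269/0.6
= 224.42 L

224.42 L


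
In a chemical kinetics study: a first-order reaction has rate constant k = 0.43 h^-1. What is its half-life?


t½ = ln2/k = 0.693147/(0.43 h^-1)
= 1.612 h

1.612 h


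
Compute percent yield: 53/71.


% yield = actual/theoretical × 100
= 53/71 × 100
= 74.65%

74.65%


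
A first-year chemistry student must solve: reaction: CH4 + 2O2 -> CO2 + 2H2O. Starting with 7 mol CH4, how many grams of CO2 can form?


Mole ratio CO2:CH4 = 1:1
n(CO2) = 7 × 1/1 = 7.000 mol
mass = 7.000 × 44.01 = 308.07 g

308.07 g


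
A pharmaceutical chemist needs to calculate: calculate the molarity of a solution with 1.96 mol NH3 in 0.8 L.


M = n/V = 1.96/0.8 = 2.450 mol/L

2.450 M


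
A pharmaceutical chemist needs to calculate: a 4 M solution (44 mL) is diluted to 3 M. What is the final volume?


C1V1 = C2V2
4 × 44 = 3 × V2
V2 = 176/3 = 58.67 mL

58.67 mL


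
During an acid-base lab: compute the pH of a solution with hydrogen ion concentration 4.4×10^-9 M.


pH = -log10([H+]) = -log10(4.4×10^-9)
= 9 - log10(4.4)
= 9 - 0.64
= 8.36

8.36


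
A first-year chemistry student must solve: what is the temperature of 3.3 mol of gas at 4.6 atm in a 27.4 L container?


PV = nRT  (R = 0.08206 L·atm/(mol·K))
T = PV/(nR) = 4.6×27.4/(3.3×0.08206)
= 126.04/0.270798
= 465.44 K

465.44 K


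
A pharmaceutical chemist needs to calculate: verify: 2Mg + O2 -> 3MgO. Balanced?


Equation: 2Mg + O2 -> 3MgO
Check atoms: Mg: 2≠3, O: 2≠3
Not balanced

No, not balanced


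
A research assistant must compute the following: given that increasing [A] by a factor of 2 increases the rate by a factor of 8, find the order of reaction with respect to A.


rate ∝ [A]^n
2^n = 8 → n = 3
Order in A: 3

3


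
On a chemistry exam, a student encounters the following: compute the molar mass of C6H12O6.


M(C6H12O6) = 6×12.01 + 12×1.008 + 6×16.0
= 72.06 + 12.1 + 96.0
= 180.16 g/mol

180.16 g/mol


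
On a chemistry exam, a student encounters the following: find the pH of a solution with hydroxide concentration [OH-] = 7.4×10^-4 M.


pOH = -log10([OH-]) = -log10(7.4×10^-4)
= 4 - log10(7.4) = 3.13
pH = 14 - pOH = 14 - 3.13 = 10.87

10.87


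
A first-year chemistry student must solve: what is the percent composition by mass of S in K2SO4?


M(K2SO4) = 2×39.1 + 1×32.07 + 4×16.0 = 174.27 g/mol
Mass of S = 1 × 32.07 = 32.07 g/mol
% S = 32.07/174.27 × 100 = 18.40%

18.40%


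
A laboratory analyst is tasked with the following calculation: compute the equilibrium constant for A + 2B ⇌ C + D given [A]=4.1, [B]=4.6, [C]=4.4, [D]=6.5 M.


Kc = [C][D]/([A][B]^2)
= (4.4^1 × 6.5^1)/(4.1^1 × 4.6^2)
= 28.6/86.756
= 0.3297

0.3297


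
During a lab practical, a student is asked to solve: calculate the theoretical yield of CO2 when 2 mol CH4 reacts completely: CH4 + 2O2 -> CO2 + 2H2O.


Mole ratio CO2:CH4 = 1:1
n(CO2) = 2 × 1/1 = 2.000 mol
mass = 2.000 × 44.01 = 88.02 g

88.02 g


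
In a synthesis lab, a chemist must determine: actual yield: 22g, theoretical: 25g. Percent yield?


% yield = actual/theoretical × 100
= 22/25 × 100
= 88.0%

88.0%


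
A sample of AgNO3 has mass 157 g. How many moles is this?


M(AgNO3) = 169.88 g/mol
n = mass/M = 157/169.88 = 0.9242 mol

0.9242 mol


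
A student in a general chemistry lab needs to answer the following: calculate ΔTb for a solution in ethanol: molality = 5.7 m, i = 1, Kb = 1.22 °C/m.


ΔTb = Kb × m × i
= 1.22 × 5.7 × 1
= 6.954 °C

6.954 °C


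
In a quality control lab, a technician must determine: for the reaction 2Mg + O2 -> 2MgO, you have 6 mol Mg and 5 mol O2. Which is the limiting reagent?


Mole ratio available / coefficient:
  Mg: 6/2 = 3.000
  O2: 5/1 = 5.000
Smaller ratio is limiting.

Mg


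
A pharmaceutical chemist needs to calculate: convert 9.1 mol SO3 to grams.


M(SO3) = 80.07 g/mol
mass = n × M = 9.1 × 80.07 = 728.64 g

728.64 g


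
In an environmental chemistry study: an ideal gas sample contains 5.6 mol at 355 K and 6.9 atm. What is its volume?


PV = nRT  (R = 0.08206 L·atm/(mol·K))
V = nRT/P = 5.6×0.08206×355/6.9
= 23.643 L

23.643 L


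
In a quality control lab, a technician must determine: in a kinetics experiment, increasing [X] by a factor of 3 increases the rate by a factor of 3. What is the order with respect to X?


rate ∝ [X]^n
3^n = 3 → n = 1
Order in X: 1

1


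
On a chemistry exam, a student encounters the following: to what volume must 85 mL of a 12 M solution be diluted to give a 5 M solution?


C1V1 = C2V2
12 × 85 = 5 × V2
V2 = 1020/5 = 204.0 mL

204.0 mL


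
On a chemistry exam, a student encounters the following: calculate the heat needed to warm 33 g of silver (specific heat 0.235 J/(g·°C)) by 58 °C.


q = mcΔT = 33 × 0.235 × 58
= 449.79 J

449.79 J


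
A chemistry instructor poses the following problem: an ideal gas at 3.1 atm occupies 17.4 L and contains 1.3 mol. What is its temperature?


PV = nRT  (R = 0.08206 L·atm/(mol·K))
T = PV/(nR) = 3.1×17.4/(1.3×0.08206)
= 53.94/0.106678
= 505.63 K

505.63 K


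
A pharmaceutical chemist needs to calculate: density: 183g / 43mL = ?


ρ = mass/volume
= 183/43
= 4.256 g/mL

4.256 g/mL


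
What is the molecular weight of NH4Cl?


M(NH4Cl) = 1×14.01 + 4×1.008 + 1×35.45
= 14.01 + 4.03 + 35.45
= 53.49 g/mol

53.49 g/mol


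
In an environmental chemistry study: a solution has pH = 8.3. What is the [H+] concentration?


[H+] = 10^(-pH) = 10^(-8.3)
= 5.01×10^-9 M

5.01×10^-9 M


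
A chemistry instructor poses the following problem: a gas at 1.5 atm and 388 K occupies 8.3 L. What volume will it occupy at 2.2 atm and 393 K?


P1V1/T1 = P2V2/T2
V2 = P1V1T2/(T1P2)
= 1.5×8.3×393/(388×2.2)
= 5.732 L

5.732 L


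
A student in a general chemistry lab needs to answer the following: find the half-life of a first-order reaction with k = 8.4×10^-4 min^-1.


t½ = ln2/k = 0.693147/(8.4×10^-4 min^-1)
= 825.2 min

825.2 min


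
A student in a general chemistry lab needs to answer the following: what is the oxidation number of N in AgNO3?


(+1) + x + 3(-2) = 0, so x = +5
Oxidation number: +5

+5


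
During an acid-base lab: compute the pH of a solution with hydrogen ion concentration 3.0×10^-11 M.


pH = -log10([H+]) = -log10(3.0×10^-11)
= 11 - log10(3.0)
= 11 - 0.48
= 10.52

10.52


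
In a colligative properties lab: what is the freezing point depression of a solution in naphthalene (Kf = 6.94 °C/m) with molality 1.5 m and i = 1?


ΔTf = Kf × m × i
= 6.94 × 1.5 × 1
= 10.41 °C

10.41 °C


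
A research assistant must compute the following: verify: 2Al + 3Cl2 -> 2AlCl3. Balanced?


Equation: 2Al + 3Cl2 -> 2AlCl3
Check atoms: Al: 2=2, Cl: 6=6
Balanced

Yes, balanced


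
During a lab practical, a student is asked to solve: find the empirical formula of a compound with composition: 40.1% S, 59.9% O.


Assume 100 g sample. Moles of each element:
  S: 40.1/32.07 = 1.25 mol
  O: 59.9/16.0 = 3.744 mol
Divide by smallest (1.25):
  S: 1.25/1.25 = 1.0
  O: 3.744/1.25 = 3.0
Empirical formula: SO3

SO3


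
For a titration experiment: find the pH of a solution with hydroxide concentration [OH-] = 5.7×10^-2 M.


pOH = -log10([OH-]) = -log10(5.7×10^-2)
= 2 - log10(5.7) = 1.24
pH = 14 - pOH = 14 - 1.24 = 12.76

12.76


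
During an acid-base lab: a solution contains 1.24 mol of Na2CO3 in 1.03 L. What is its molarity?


M = n/V = 1.24/1.03 = 1.204 mol/L

1.204 M


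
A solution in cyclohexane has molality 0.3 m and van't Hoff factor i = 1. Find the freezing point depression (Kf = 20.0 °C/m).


ΔTf = Kf × m × i
= 20.0 × 0.3 × 1
= 6.0 °C

6.0 °C


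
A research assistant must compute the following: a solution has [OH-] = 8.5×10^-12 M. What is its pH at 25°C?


pOH = -log10([OH-]) = -log10(8.5×10^-12)
= 12 - log10(8.5) = 11.07
pH = 14 - pOH = 14 - 11.07 = 2.93

2.93


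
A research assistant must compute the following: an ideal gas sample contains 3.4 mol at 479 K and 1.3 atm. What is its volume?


PV = nRT  (R = 0.08206 L·atm/(mol·K))
V = nRT/P = 3.4×0.08206×479/1.3
= 102.802 L

102.802 L


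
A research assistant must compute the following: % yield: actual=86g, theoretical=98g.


% yield = actual/theoretical × 100
= 86/98 × 100
= 87.76%

87.76%


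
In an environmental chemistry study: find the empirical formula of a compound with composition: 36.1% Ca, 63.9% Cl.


Assume 100 g sample. Moles of each element:
  Ca: 36.1/40.08 = 0.901 mol
  Cl: 63.9/35.45 = 1.803 mol
Divide by smallest (0.901):
  Ca: 0.901/0.901 = 1.0
  Cl: 1.803/0.901 = 2.0
Empirical formula: CaCl2

CaCl2


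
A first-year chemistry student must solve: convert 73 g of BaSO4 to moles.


M(BaSO4) = 233.4 g/mol
n = mass/M = 73/233.4 = 0.3128 mol

0.3128 mol


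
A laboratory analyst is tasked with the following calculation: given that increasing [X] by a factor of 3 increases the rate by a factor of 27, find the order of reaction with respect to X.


rate ∝ [X]^n
3^n = 27 → n = 3
Order in X: 3

3


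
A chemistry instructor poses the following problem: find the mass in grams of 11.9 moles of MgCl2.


M(MgCl2) = 95.21 g/mol
mass = n × M = 11.9 × 95.21 = 1133.00 g

1133.00 g


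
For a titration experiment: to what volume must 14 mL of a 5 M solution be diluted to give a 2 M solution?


C1V1 = C2V2
5 × 14 = 2 × V2
V2 = 70/2 = 35.0 mL

35.0 mL


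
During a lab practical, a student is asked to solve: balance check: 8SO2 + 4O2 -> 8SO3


Equation: 8SO2 + 4O2 -> 8SO3
Check atoms: O: 24=24, S: 8=8
Balanced

Yes, balanced


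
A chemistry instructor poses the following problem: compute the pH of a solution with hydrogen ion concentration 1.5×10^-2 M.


pH = -log10([H+]) = -log10(1.5×10^-2)
= 2 - log10(1.5)
= 2 - 0.18
= 1.82

1.82


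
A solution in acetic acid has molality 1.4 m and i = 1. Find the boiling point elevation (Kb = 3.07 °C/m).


ΔTb = Kb × m × i
= 3.07 × 1.4 × 1
= 4.298 °C

4.298 °C


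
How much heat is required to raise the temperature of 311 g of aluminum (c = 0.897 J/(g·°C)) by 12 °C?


q = mcΔT = 311 × 0.897 × 12
= 3347.60 J

3347.60 J


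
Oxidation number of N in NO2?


x + 2(-2) = 0, so x = +4
Oxidation number: +4

+4


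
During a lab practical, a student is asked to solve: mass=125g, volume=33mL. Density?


ρ = mass/volume
= 125/33
= 3.788 g/mL

3.788 g/mL


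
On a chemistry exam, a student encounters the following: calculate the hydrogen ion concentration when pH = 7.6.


[H+] = 10^(-pH) = 10^(-7.6)
= 2.51×10^-8 M

2.51×10^-8 M


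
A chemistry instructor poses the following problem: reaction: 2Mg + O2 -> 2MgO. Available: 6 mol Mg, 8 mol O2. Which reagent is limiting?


Mole ratio available / coefficient:
  Mg: 6/2 = 3.000
  O2: 8/1 = 8.000
Smaller ratio is limiting.

Mg


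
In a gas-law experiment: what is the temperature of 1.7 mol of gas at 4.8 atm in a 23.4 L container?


PV = nRT  (R = 0.08206 L·atm/(mol·K))
T = PV/(nR) = 4.8×23.4/(1.7×0.08206)
= 112.32/0.139502
= 805.15 K

805.15 K


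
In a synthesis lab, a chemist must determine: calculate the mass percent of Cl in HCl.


M(HCl) = 1×1.008 + 1×35.45 = 36.458 g/mol
Mass of Cl = 1 × 35.45 = 35.45 g/mol
% Cl = 35.45/36.458 × 100 = 97.24%

97.24%


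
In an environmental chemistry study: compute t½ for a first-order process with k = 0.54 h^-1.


t½ = ln2/k = 0.693147/(0.54 h^-1)
= 1.284 h

1.284 h


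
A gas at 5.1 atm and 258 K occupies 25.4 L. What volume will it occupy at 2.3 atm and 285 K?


P1V1/T1 = P2V2/T2
V2 = P1V1T2/(T1P2)
= 5.1×25.4×285/(258×2.3)
= 62.216 L

62.216 L


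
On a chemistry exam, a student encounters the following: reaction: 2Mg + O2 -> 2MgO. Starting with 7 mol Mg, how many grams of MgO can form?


Mole ratio MgO:Mg = 2:2
n(MgO) = 7 × 2/2 = 7.000 mol
mass = 7.000 × 40.31 = 282.17 g

282.17 g


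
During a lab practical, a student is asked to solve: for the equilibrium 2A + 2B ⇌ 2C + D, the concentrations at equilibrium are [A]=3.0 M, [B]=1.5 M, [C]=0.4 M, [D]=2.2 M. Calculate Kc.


Kc = [C]^2[D]/([A]^2[B]^2)
= (0.4^2 × 2.2^1)/(3.0^2 × 1.5^2)
= 0.352/20.25
= 0.01738

0.01738


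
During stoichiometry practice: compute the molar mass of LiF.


M(LiF) = 1×6.94 + 1×19.0
= 6.94 + 19.0
= 25.94 g/mol

25.94 g/mol


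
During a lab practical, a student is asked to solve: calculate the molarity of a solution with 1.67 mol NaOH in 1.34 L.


M = n/V = 1.67/1.34 = 1.246 mol/L

1.246 M


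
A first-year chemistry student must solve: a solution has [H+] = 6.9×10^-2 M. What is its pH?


pH = -log10([H+]) = -log10(6.9×10^-2)
= 2 - log10(6.9)
= 2 - 0.84
= 1.16

1.16


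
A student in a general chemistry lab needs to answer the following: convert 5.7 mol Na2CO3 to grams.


M(Na2CO3) = 105.99 g/mol
mass = n × M = 5.7 × 105.99 = 604.14 g

604.14 g


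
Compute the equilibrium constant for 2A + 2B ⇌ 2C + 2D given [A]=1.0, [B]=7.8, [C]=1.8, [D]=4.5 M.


Kc = [C]^2[D]^2/([A]^2[B]^2)
= (1.8^2 × 4.5^2)/(1.0^2 × 7.8^2)
= 65.61/60.84
= 1.078

1.078


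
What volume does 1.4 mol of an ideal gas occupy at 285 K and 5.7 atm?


PV = nRT  (R = 0.08206 L·atm/(mol·K))
V = nRT/P = 1.4×0.08206×285/5.7
= 5.744 L

5.744 L


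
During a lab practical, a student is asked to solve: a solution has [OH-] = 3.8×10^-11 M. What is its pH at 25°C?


pOH = -log10([OH-]) = -log10(3.8×10^-11)
= 11 - log10(3.8) = 10.42
pH = 14 - pOH = 14 - 10.42 = 3.58

3.58


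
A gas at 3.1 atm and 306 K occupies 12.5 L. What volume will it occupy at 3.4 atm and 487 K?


P1V1/T1 = P2V2/T2
V2 = P1V1T2/(T1P2)
= 3.1×12.5×487/(306×3.4)
= 18.138 L

18.138 L


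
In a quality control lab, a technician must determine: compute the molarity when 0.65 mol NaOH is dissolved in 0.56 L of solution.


M = n/V = 0.65/0.56 = 1.161 mol/L

1.161 M


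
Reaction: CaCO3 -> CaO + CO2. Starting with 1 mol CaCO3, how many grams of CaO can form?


Mole ratio CaO:CaCO3 = 1:1
n(CaO) = 1 × 1/1 = 1.000 mol
mass = 1.000 × 56.08 = 56.08 g

56.08 g


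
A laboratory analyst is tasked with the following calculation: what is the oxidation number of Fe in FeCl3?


x + 3(-1) = 0, so x = +3
Oxidation number: +3

+3


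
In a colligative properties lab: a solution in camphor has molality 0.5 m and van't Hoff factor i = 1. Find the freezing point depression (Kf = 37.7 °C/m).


ΔTf = Kf × m × i
= 37.7 × 0.5 × 1
= 18.85 °C

18.85 °C


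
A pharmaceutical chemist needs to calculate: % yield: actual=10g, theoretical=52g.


% yield = actual/theoretical × 100
= 10/52 × 100
= 19.23%

19.23%


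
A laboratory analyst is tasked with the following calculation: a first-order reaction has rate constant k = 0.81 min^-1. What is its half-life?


t½ = ln2/k = 0.693147/(0.81 min^-1)
= 0.8557 min

0.8557 min


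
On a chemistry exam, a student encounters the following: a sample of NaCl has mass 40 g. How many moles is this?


M(NaCl) = 58.44 g/mol
n = mass/M = 40/58.44 = 0.6845 mol

0.6845 mol


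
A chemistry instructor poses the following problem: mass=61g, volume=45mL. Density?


ρ = mass/volume
= 61/45
= 1.356 g/mL

1.356 g/mL


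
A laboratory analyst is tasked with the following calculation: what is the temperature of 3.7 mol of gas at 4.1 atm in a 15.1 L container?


PV = nRT  (R = 0.08206 L·atm/(mol·K))
T = PV/(nR) = 4.1×15.1/(3.7×0.08206)
= 61.91/0.303622
= 203.90 K

203.90 K


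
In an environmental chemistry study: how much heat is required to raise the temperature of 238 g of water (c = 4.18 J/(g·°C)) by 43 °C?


q = mcΔT = 238 × 4.18 × 43
= 42778.12 J

42778.12 J


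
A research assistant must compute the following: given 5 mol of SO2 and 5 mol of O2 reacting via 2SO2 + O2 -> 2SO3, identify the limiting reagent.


Mole ratio available / coefficient:
  SO2: 5/2 = 2.500
  O2: 5/1 = 5.000
Smaller ratio is limiting.

SO2


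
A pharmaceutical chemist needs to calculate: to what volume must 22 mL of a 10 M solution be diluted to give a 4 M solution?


C1V1 = C2V2
10 × 22 = 4 × V2
V2 = 220/4 = 55.0 mL

55.0 mL


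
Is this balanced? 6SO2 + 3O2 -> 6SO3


Equation: 6SO2 + 3O2 -> 6SO3
Check atoms: O: 18=18, S: 6=6
Balanced

Yes, balanced


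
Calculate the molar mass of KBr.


M(KBr) = 1×39.1 + 1×79.9
= 39.1 + 79.9
= 119.0 g/mol

119.0 g/mol


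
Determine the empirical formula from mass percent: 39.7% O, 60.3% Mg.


Assume 100 g sample. Moles of each element:
  O: 39.7/16.0 = 2.481 mol
  Mg: 60.3/24.31 = 2.48 mol
Divide by smallest (2.48):
  O: 2.481/2.48 = 1.0
  Mg: 2.48/2.48 = 1.0
Empirical formula: MgO

MgO


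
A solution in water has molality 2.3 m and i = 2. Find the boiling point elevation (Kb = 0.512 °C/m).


ΔTb = Kb × m × i
= 0.512 × 2.3 × 2
= 2.3552 °C

2.3552 °C


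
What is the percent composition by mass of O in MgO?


M(MgO) = 1×24.31 + 1×16.0 = 40.31 g/mol
Mass of O = 1 × 16.0 = 16.00 g/mol
% O = 16.00/40.31 × 100 = 39.69%

39.69%


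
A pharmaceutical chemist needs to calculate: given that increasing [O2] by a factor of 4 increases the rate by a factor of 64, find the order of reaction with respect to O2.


rate ∝ [O2]^n
4^n = 64 → n = 3
Order in O2: 3

3


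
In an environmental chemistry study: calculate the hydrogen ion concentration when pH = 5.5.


[H+] = 10^(-pH) = 10^(-5.5)
= 3.16×10^-6 M

3.16×10^-6 M


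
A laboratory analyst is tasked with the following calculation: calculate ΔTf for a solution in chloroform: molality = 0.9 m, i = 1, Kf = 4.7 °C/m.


ΔTf = Kf × m × i
= 4.7 × 0.9 × 1
= 4.23 °C

4.23 °C


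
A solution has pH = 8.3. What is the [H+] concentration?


[H+] = 10^(-pH) = 10^(-8.3)
= 5.01×10^-9 M

5.01×10^-9 M


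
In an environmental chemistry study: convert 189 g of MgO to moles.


M(MgO) = 40.31 g/mol
n = mass/M = 189/40.31 = 4.6887 mol

4.6887 mol


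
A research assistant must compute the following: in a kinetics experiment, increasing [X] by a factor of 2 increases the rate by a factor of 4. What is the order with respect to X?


rate ∝ [X]^n
2^n = 4 → n = 2
Order in X: 2

2


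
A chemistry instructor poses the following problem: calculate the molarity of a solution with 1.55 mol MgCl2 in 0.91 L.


M = n/V = 1.55/0.91 = 1.703 mol/L

1.703 M


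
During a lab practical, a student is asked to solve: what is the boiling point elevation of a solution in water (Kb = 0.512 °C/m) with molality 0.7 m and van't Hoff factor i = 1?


ΔTb = Kb × m × i
= 0.512 × 0.7 × 1
= 0.3584 °C

0.3584 °C


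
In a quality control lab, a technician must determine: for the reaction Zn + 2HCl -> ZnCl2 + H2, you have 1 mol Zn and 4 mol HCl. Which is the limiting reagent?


Mole ratio available / coefficient:
  Zn: 1/1 = 1.000
  HCl: 4/2 = 2.000
Smaller ratio is limiting.

Zn


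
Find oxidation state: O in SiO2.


O is usually -2
Oxidation number: -2

-2


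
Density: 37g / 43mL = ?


ρ = mass/volume
= 37/43
= 0.86 g/mL

0.86 g/mL


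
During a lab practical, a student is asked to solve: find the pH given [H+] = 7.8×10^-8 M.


pH = -log10([H+]) = -log10(7.8×10^-8)
= 8 - log10(7.8)
= 8 - 0.89
= 7.11

7.11


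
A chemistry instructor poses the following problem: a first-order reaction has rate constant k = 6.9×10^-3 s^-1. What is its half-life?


t½ = ln2/k = 0.693147/(6.9×10^-3 s^-1)
= 100.5 s

100.5 s


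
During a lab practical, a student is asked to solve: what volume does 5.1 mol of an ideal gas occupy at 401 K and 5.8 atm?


PV = nRT  (R = 0.08206 L·atm/(mol·K))
V = nRT/P = 5.1×0.08206×401/5.8
= 28.935 L

28.935 L


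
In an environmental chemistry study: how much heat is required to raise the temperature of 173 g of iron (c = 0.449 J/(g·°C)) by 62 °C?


q = mcΔT = 173 × 0.449 × 62
= 4815.97 J

4815.97 J


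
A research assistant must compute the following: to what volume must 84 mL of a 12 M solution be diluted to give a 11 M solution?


C1V1 = C2V2
12 × 84 = 11 × V2
V2 = 1008/11 = 91.64 mL

91.64 mL


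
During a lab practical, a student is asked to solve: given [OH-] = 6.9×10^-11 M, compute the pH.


pOH = -log10([OH-]) = -log10(6.9×10^-11)
= 11 - log10(6.9) = 10.16
pH = 14 - pOH = 14 - 10.16 = 3.84

3.84


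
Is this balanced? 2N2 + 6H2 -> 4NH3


Equation: 2N2 + 6H2 -> 4NH3
Check atoms: H: 12=12, N: 4=4
Balanced

Yes, balanced


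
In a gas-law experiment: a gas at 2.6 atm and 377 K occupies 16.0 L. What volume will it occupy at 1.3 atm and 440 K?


P1V1/T1 = P2V2/T2
V2 = P1V1T2/(T1P2)
= 2.6×16.0×440/(377×1.3)
= 37.347 L

37.347 L


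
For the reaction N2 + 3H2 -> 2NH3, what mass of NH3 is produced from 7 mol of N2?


Mole ratio NH3:N2 = 2:1
n(NH3) = 7 × 2/1 = 14.000 mol
mass = 14.000 × 17.03 = 238.42 g

238.42 g


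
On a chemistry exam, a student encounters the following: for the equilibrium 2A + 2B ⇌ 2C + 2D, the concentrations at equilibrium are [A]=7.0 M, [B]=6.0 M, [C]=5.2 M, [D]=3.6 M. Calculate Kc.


Kc = [C]^2[D]^2/([A]^2[B]^2)
= (5.2^2 × 3.6^2)/(7.0^2 × 6.0^2)
= 350.4384/1764
= 0.1987

0.1987


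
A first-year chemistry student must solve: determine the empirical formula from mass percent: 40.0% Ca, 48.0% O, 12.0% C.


Assume 100 g sample. Moles of each element:
  Ca: 40.0/40.08 = 0.998 mol
  O: 48.0/16.0 = 3.0 mol
  C: 12.0/12.01 = 0.999 mol
Divide by smallest (0.998):
  Ca: 0.998/0.998 = 1.0
  O: 3.0/0.998 = 3.01
  C: 0.999/0.998 = 1.0
Empirical formula: CaCO3

CaCO3


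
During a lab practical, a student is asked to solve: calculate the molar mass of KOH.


M(KOH) = 1×39.1 + 1×16.0 + 1×1.008
= 39.1 + 16.0 + 1.01
= 56.11 g/mol

56.11 g/mol


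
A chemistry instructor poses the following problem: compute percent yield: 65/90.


% yield = actual/theoretical × 100
= 65/90 × 100
= 72.22%

72.22%


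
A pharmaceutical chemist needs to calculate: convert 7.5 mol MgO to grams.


M(MgO) = 40.31 g/mol
mass = n × M = 7.5 × 40.31 = 302.33 g

302.33 g


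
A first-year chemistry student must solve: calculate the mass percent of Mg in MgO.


M(MgO) = 1×24.31 + 1×16.0 = 40.31 g/mol
Mass of Mg = 1 × 24.31 = 24.31 g/mol
% Mg = 24.31/40.31 × 100 = 60.31%

60.31%


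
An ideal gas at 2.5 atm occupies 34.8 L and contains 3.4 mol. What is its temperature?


PV = nRT  (R = 0.08206 L·atm/(mol·K))
T = PV/(nR) = 2.5×34.8/(3.4×0.08206)
= 87.00/0.279004
= 311.82 K

311.82 K


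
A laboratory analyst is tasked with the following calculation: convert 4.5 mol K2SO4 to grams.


M(K2SO4) = 174.27 g/mol
mass = n × M = 4.5 × 174.27 = 784.22 g

784.22 g


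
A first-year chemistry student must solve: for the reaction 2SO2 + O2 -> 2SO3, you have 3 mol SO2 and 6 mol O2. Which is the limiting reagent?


Mole ratio available / coefficient:
  SO2: 3/2 = 1.500
  O2: 6/1 = 6.000
Smaller ratio is limiting.

SO2


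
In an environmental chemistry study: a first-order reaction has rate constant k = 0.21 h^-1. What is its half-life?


t½ = ln2/k = 0.693147/(0.21 h^-1)
= 3.301 h

3.301 h


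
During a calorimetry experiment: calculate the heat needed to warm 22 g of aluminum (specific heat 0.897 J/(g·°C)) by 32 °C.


q = mcΔT = 22 × 0.897 × 32
= 631.49 J

631.49 J


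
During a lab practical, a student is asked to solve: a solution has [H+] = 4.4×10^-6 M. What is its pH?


pH = -log10([H+]) = -log10(4.4×10^-6)
= 6 - log10(4.4)
= 6 - 0.64
= 5.36

5.36


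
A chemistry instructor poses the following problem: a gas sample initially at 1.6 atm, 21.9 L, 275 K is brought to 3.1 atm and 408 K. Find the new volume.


P1V1/T1 = P2V2/T2
V2 = P1V1T2/(T1P2)
= 1.6×21.9×408/(275×3.1)
= 16.77 L

16.77 L


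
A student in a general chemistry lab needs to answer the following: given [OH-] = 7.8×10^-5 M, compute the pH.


pOH = -log10([OH-]) = -log10(7.8×10^-5)
= 5 - log10(7.8) = 4.11
pH = 14 - pOH = 14 - 4.11 = 9.89

9.89


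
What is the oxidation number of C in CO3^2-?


x + 3(-2) = -2, so x = +4
Oxidation number: +4

+4


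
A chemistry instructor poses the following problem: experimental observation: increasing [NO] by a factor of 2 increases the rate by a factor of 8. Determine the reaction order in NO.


rate ∝ [NO]^n
2^n = 8 → n = 3
Order in NO: 3

3


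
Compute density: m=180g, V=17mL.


ρ = mass/volume
= 180/17
= 10.588 g/mL

10.588 g/mL


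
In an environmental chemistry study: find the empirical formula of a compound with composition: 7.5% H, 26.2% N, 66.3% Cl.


Assume 100 g sample. Moles of each element:
  H: 7.5/1.008 = 7.44 mol
  N: 26.2/14.01 = 1.87 mol
  Cl: 66.3/35.45 = 1.87 mol
Divide by smallest (1.87):
  H: 7.44/1.87 = 3.98
  N: 1.87/1.87 = 1.0
  Cl: 1.87/1.87 = 1.0
Empirical formula: NH4Cl

NH4Cl


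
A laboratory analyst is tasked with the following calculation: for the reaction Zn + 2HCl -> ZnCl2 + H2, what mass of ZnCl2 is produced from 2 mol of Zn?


Mole ratio ZnCl2:Zn = 1:1
n(ZnCl2) = 2 × 1/1 = 2.000 mol
mass = 2.000 × 136.28 = 272.56 g

272.56 g


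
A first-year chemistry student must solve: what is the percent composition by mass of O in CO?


M(CO) = 1×12.01 + 1×16.0 = 28.01 g/mol
Mass of O = 1 × 16.0 = 16.00 g/mol
% O = 16.00/28.01 × 100 = 57.12%

57.12%


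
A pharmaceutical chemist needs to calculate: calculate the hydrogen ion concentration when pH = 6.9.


[H+] = 10^(-pH) = 10^(-6.9)
= 1.26×10^-7 M

1.26×10^-7 M


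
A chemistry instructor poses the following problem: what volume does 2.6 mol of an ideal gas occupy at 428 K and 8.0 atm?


PV = nRT  (R = 0.08206 L·atm/(mol·K))
V = nRT/P = 2.6×0.08206×428/8.0
= 11.415 L

11.415 L


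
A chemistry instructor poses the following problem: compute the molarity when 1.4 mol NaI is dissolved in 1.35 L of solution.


M = n/V = 1.4/1.35 = 1.037 mol/L

1.037 M


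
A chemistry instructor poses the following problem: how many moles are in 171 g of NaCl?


M(NaCl) = 58.44 g/mol
n = mass/M = 171/58.44 = 2.9261 mol

2.9261 mol


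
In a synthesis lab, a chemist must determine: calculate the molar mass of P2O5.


M(P2O5) = 2×30.97 + 5×16.0
= 61.94 + 80.0
= 141.94 g/mol

141.94 g/mol


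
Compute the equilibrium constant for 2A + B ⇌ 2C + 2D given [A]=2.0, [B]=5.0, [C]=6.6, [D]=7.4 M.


Kc = [C]^2[D]^2/([A]^2[B])
= (6.6^2 × 7.4^2)/(2.0^2 × 5.0^1)
= 2385.3456/20
= 119.3

119.3


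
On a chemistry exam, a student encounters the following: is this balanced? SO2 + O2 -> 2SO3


Equation: SO2 + O2 -> 2SO3
Check atoms: O: 4≠6, S: 1≠2
Not balanced

No, not balanced


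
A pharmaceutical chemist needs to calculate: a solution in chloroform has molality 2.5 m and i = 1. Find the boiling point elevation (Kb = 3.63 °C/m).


ΔTb = Kb × m × i
= 3.63 × 2.5 × 1
= 9.075 °C

9.075 °C


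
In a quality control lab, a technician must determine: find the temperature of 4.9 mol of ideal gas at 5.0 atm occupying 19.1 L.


PV = nRT  (R = 0.08206 L·atm/(mol·K))
T = PV/(nR) = 5.0×19.1/(4.9×0.08206)
= 95.50/0.402094
= 237.51 K

237.51 K


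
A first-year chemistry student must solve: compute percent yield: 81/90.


% yield = actual/theoretical × 100
= 81/90 × 100
= 90.0%

90.0%


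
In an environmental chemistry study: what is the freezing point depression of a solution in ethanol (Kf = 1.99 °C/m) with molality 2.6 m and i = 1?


ΔTf = Kf × m × i
= 1.99 × 2.6 × 1
= 5.174 °C

5.174 °C


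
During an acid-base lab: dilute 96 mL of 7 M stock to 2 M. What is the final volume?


C1V1 = C2V2
7 × 96 = 2 × V2
V2 = 672/2 = 336.0 mL

336.0 mL


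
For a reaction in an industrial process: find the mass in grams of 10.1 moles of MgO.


M(MgO) = 40.31 g/mol
mass = n × M = 10.1 × 40.31 = 407.13 g

407.13 g


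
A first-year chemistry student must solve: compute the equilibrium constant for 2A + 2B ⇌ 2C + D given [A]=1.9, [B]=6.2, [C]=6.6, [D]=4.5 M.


Kc = [C]^2[D]/([A]^2[B]^2)
= (6.6^2 × 4.5^1)/(1.9^2 × 6.2^2)
= 196.02/138.7684
= 1.413

1.413


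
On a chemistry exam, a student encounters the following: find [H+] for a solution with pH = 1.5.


[H+] = 10^(-pH) = 10^(-1.5)
= 3.16×10^-2 M

3.16×10^-2 M


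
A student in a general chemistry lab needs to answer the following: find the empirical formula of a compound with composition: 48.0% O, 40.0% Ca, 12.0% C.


Assume 100 g sample. Moles of each element:
  O: 48.0/16.0 = 3.0 mol
  Ca: 40.0/40.08 = 0.998 mol
  C: 12.0/12.01 = 0.999 mol
Divide by smallest (0.998):
  O: 3.0/0.998 = 3.01
  Ca: 0.998/0.998 = 1.0
  C: 0.999/0.998 = 1.0
Empirical formula: CaCO3

CaCO3


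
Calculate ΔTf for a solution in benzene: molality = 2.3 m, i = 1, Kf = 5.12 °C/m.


ΔTf = Kf × m × i
= 5.12 × 2.3 × 1
= 11.776 °C

11.776 °C


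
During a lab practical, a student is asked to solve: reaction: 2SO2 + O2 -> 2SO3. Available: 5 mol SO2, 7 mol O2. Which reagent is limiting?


Mole ratio available / coefficient:
  SO2: 5/2 = 2.500
  O2: 7/1 = 7.000
Smaller ratio is limiting.

SO2


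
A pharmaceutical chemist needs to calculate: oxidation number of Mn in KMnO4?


(+1) + x + 4(-2) = 0, so x = +7
Oxidation number: +7

+7


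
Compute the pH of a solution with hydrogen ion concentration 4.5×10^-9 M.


pH = -log10([H+]) = -log10(4.5×10^-9)
= 9 - log10(4.5)
= 9 - 0.65
= 8.35

8.35


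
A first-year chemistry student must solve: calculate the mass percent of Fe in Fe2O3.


M(Fe2O3) = 2×55.85 + 3×16.0 = 159.70 g/mol
Mass of Fe = 2 × 55.85 = 111.70 g/mol
% Fe = 111.70/159.70 × 100 = 69.94%

69.94%


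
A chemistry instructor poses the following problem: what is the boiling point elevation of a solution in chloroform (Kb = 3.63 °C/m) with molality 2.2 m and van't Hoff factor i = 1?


ΔTb = Kb × m × i
= 3.63 × 2.2 × 1
= 7.986 °C

7.986 °C


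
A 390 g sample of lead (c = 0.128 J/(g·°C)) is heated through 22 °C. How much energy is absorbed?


q = mcΔT = 390 × 0.128 × 22
= 1098.24 J

1098.24 J


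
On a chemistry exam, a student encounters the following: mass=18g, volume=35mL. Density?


ρ = mass/volume
= 18/35
= 0.514 g/mL

0.514 g/mL


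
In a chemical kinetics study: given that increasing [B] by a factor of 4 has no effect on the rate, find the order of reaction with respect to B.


rate ∝ [B]^n
rate ∝ [B]^0
Order in B: 0

0


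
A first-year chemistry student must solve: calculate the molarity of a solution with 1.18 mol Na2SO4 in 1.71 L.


M = n/V = 1.18/1.71 = 0.690 mol/L

0.690 M


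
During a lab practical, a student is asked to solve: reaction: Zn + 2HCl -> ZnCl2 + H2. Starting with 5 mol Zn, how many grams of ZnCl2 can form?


Mole ratio ZnCl2:Zn = 1:1
n(ZnCl2) = 5 × 1/1 = 5.000 mol
mass = 5.000 × 136.28 = 681.4 g

681.4 g


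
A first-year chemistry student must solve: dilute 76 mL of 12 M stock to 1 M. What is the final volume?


C1V1 = C2V2
12 × 76 = 1 × V2
V2 = 912/1 = 912.0 mL

912.0 mL


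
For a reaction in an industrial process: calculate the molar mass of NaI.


M(NaI) = 1×22.99 + 1×126.9
= 22.99 + 126.9
= 149.89 g/mol

149.89 g/mol


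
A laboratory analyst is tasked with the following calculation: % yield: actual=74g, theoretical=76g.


% yield = actual/theoretical × 100
= 74/76 × 100
= 97.37%

97.37%


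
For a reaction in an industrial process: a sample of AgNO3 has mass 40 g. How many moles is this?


M(AgNO3) = 169.88 g/mol
n = mass/M = 40/169.88 = 0.2355 mol

0.2355 mol


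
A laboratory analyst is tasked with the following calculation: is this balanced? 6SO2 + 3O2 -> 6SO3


Equation: 6SO2 + 3O2 -> 6SO3
Check atoms: O: 18=18, S: 6=6
Balanced

Yes, balanced


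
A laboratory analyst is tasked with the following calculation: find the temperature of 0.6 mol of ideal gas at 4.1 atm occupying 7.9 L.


PV = nRT  (R = 0.08206 L·atm/(mol·K))
T = PV/(nR) = 4.1×7.9/(0.6×0.08206)
= 32.39/0.049236
= 657.85 K

657.85 K


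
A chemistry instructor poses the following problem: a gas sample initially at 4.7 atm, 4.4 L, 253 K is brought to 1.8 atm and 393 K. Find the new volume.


P1V1/T1 = P2V2/T2
V2 = P1V1T2/(T1P2)
= 4.7×4.4×393/(253×1.8)
= 17.846 L

17.846 L


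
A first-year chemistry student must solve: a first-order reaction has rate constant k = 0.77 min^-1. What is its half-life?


t½ = ln2/k = 0.693147/(0.77 min^-1)
= 0.9002 min

0.9002 min


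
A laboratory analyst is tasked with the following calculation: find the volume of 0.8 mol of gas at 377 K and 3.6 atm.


PV = nRT  (R = 0.08206 L·atm/(mol·K))
V = nRT/P = 0.8×0.08206×377/3.6
= 6.875 L

6.875 L


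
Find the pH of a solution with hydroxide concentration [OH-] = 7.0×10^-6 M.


pOH = -log10([OH-]) = -log10(7.0×10^-6)
= 6 - log10(7.0) = 5.15
pH = 14 - pOH = 14 - 5.15 = 8.85

8.85


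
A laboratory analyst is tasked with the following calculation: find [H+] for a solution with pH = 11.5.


[H+] = 10^(-pH) = 10^(-11.5)
= 3.16×10^-12 M

3.16×10^-12 M


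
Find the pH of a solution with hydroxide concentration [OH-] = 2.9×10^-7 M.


pOH = -log10([OH-]) = -log10(2.9×10^-7)
= 7 - log10(2.9) = 6.54
pH = 14 - pOH = 14 - 6.54 = 7.46

7.46


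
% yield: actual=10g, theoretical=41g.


% yield = actual/theoretical × 100
= 10/41 × 100
= 24.39%

24.39%


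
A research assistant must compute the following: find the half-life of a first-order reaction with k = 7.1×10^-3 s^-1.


t½ = ln2/k = 0.693147/(7.1×10^-3 s^-1)
= 97.63 s

97.63 s


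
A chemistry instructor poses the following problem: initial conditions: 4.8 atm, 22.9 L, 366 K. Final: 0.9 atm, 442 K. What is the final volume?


P1V1/T1 = P2V2/T2
V2 = P1V1T2/(T1P2)
= 4.8×22.9×442/(366×0.9)
= 147.494 L

147.494 L


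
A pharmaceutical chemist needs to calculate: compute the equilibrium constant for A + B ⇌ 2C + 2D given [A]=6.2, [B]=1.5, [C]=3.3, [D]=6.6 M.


Kc = [C]^2[D]^2/([A][B])
= (3.3^2 × 6.6^2)/(6.2^1 × 1.5^1)
= 474.3684/9.3
= 51.01

51.01


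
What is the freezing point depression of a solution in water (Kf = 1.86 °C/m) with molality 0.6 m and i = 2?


ΔTf = Kf × m × i
= 1.86 × 0.6 × 2
= 2.232 °C

2.232 °C


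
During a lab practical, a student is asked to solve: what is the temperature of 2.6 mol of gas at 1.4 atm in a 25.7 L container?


PV = nRT  (R = 0.08206 L·atm/(mol·K))
T = PV/(nR) = 1.4×25.7/(2.6×0.08206)
= 35.98/0.213356
= 168.64 K

168.64 K


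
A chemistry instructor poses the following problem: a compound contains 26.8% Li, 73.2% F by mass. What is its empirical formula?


Assume 100 g sample. Moles of each element:
  Li: 26.8/6.94 = 3.862 mol
  F: 73.2/19.0 = 3.853 mol
Divide by smallest (3.853):
  Li: 3.862/3.853 = 1.0
  F: 3.853/3.853 = 1.0
Empirical formula: LiF

LiF


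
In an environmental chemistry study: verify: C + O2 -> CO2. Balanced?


Equation: C + O2 -> CO2
Check atoms: C: 1=1, O: 2=2
Balanced

Yes, balanced


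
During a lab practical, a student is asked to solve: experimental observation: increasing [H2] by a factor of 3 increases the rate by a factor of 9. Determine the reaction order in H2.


rate ∝ [H2]^n
3^n = 9 → n = 2
Order in H2: 2

2


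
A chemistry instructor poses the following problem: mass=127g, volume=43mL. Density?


ρ = mass/volume
= 127/43
= 2.953 g/mL

2.953 g/mL


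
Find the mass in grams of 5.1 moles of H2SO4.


M(H2SO4) = 98.09 g/mol
mass = n × M = 5.1 × 98.09 = 500.26 g

500.26 g


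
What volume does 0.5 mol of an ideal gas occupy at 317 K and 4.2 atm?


PV = nRT  (R = 0.08206 L·atm/(mol·K))
V = nRT/P = 0.5×0.08206×317/4.2
= 3.097 L

3.097 L


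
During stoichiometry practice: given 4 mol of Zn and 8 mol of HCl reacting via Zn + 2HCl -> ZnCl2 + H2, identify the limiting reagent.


Mole ratio available / coefficient:
  Zn: 4/1 = 4.000
  HCl: 8/2 = 4.000
Smaller ratio is limiting.

neither (stoichiometric); Zn and HCl are fully consumed


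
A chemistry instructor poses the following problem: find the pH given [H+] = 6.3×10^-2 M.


pH = -log10([H+]) = -log10(6.3×10^-2)
= 2 - log10(6.3)
= 2 - 0.8
= 1.2

1.2


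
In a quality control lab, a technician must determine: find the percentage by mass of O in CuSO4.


M(CuSO4) = 1×63.55 + 1×32.07 + 4×16.0 = 159.62 g/mol
Mass of O = 4 × 16.0 = 64.00 g/mol
% O = 64.00/159.62 × 100 = 40.10%

40.10%


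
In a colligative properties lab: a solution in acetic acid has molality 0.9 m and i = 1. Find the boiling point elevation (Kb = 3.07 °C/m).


ΔTb = Kb × m × i
= 3.07 × 0.9 × 1
= 2.763 °C

2.763 °C


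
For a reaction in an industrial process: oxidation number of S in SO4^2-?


x + 4(-2) = -2, so x = +6
Oxidation number: +6

+6


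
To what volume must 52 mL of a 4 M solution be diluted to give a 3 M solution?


C1V1 = C2V2
4 × 52 = 3 × V2
V2 = 208/3 = 69.33 mL

69.33 mL


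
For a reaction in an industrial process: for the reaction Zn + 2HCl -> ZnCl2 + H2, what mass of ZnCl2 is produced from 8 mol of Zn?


Mole ratio ZnCl2:Zn = 1:1
n(ZnCl2) = 8 × 1/1 = 8.000 mol
mass = 8.000 × 136.28 = 1090.24 g

1090.24 g


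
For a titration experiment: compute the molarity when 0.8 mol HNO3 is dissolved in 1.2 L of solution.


M = n/V = 0.8/1.2 = 0.667 mol/L

0.667 M


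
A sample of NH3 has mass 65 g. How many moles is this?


M(NH3) = 17.03 g/mol
n = mass/M = 65/17.03 = 3.8168 mol

3.8168 mol


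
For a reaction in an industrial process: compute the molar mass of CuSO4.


M(CuSO4) = 1×63.55 + 1×32.07 + 4×16.0
= 63.55 + 32.07 + 64.0
= 159.62 g/mol

159.62 g/mol


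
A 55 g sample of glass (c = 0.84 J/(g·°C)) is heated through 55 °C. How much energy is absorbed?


q = mcΔT = 55 × 0.84 × 55
= 2541.00 J

2541.00 J
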